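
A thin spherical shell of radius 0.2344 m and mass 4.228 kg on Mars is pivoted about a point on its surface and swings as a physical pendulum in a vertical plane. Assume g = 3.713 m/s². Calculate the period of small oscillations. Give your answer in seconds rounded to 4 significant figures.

2.038 s

I_cm = (2/3)mr² = 0.15487 kg·m². The pivot is at distance d = 0.2344 m from the centre of mass.
By the parallel-axis theorem, I = I_cm + md² = 0.15487 + 0.23230 = 0.38717 kg·m².
T = 2π√(I/(mgd)) = 2π√(0.38717/(4.228 × 3.713 × 0.2344)) = 2.038 s.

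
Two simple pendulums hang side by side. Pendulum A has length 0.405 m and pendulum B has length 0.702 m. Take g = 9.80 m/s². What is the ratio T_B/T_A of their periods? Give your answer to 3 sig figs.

T ∝ √L, so T_B/T_A = √(L_B/L_A) = √(0.702/0.405) = 1.32.

1.32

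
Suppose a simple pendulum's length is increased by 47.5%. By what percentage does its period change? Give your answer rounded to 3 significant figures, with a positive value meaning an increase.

21.4%

T ∝ √L, so T'/T = √(1.475) = 1.214.
Percentage change in T = (1.214 − 1) × 100% = 21.4%.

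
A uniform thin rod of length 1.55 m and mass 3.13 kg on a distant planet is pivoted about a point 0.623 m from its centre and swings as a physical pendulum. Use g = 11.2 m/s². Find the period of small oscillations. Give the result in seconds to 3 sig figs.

1.82 s

For a physical pendulum T = 2π√(I/(mgd)), with d = 0.6230 m from pivot to centre of mass.
I_cm = mL²/12 = 3.13 × 1.55²/12 = 0.6267 kg·m²; I = I_cm + md² = 0.6267 + 3.13 × 0.6230² = 1.841 kg·m².
T = 2π√(1.841/(3.13 × 11.2 × 0.6230)) = 1.82 s.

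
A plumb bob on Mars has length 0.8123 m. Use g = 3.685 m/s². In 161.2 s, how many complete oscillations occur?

54

T = 2π√(L/g) = 2π√(0.8123/3.685) = 2.9500 s.
Number of complete oscillations = ⌊161.2/2.9500⌋ = ⌊54.644⌋ = 54.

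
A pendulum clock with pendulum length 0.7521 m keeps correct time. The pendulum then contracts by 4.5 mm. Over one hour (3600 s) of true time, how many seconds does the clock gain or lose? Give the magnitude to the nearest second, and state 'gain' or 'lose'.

T ∝ √L, so T'/T = √(0.74760/0.7521) = 0.997004.
In 3600 s of true time the clock registers 3600/0.997004 = 3610.8 s, so it gains 11 s.

gain 11 s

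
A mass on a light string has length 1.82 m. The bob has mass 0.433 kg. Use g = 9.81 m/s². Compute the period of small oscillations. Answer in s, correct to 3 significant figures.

T = 2π√(L/g) = 2π√(1.82/9.81) = 2π × 0.4307 = 2.71 s.

2.71 s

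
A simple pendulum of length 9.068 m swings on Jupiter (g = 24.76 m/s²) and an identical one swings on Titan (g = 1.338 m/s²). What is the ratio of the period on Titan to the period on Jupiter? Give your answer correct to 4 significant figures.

T ∝ 1/√g, so T₂/T₁ = √(g₁/g₂) = √(24.76/1.338) = 4.302.

4.302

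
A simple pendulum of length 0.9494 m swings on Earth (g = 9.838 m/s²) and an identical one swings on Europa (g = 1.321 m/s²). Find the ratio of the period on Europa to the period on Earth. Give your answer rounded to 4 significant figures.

2.729

T ∝ 1/√g, so T₂/T₁ = √(g₁/g₂) = √(9.838/1.321) = 2.729.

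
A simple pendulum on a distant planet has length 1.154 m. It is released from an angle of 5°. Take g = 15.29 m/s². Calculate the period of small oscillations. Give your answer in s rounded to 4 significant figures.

T = 2π√(L/g) = 2π√(1.154/15.29) = 2π × 0.27473 = 1.726 s.

1.726 s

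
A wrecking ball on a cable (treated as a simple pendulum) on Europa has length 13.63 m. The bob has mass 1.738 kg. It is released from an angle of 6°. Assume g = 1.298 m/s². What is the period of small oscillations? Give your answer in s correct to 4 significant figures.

T = 2π√(L/g) = 2π√(13.63/1.298) = 2π × 3.2405 = 20.36 s.

20.36 s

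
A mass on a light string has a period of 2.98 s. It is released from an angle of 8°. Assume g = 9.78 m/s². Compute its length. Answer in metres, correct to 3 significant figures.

From T = 2π√(L/g), L = gT²/(4π²) = 9.78 × 2.980²/(4π²) = 2.20 m.

2.20 m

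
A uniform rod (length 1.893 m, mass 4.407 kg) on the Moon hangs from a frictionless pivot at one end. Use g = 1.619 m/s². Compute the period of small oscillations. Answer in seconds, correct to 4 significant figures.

5.547 s

For a physical pendulum T = 2π√(I/(mgd)), with d = 0.94650 m from pivot to centre of mass.
I_cm = mL²/12 = 4.407 × 1.893²/12 = 1.3160 kg·m²; I = I_cm + md² = 1.3160 + 4.407 × 0.94650² = 5.2641 kg·m².
T = 2π√(5.2641/(4.407 × 1.619 × 0.94650)) = 5.547 s.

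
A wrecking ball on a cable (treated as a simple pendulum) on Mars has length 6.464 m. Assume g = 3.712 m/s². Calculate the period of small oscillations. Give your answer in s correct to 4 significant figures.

8.291 s

T = 2π√(L/g) = 2π√(6.464/3.712) = 2π × 1.3196 = 8.291 s.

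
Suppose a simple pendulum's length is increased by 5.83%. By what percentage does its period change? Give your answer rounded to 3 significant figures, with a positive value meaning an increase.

T ∝ √L, so T'/T = √(1.058) = 1.029.
Percentage change in T = (1.029 − 1) × 100% = 2.87%.

2.87%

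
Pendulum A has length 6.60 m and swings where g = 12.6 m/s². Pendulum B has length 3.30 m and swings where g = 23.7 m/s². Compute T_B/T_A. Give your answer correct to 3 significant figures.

T = 2π√(L/g), so T_B/T_A = √((L_B/g_B)/(L_A/g_A)) = √((3.30/23.7)/(6.60/12.6)) = 0.516.

0.516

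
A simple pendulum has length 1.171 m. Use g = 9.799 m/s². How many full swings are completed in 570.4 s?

T = 2π√(L/g) = 2π√(1.171/9.799) = 2.1720 s.
Number of complete oscillations = ⌊570.4/2.1720⌋ = ⌊262.61⌋ = 262.

262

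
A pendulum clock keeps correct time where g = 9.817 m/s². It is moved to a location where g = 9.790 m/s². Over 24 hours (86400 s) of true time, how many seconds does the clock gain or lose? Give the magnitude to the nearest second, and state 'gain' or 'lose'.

lose 119 s

The clock's period scales as T ∝ 1/√g, so T'/T = √(9.817/9.790) = 1.00138.
In 86400 s of true time the clock registers 86400/1.00138 = 86281.1 s, so it loses 119 s.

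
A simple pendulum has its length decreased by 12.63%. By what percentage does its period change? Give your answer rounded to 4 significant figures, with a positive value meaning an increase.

-6.528%

T ∝ √L, so T'/T = √(0.87370) = 0.93472.
Percentage change in T = (0.93472 − 1) × 100% = -6.528%.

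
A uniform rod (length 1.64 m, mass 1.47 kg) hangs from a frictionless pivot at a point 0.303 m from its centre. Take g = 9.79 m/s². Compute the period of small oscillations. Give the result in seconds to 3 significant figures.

2.05 s

For a physical pendulum T = 2π√(I/(mgd)), with d = 0.3030 m from pivot to centre of mass.
I_cm = mL²/12 = 1.47 × 1.64²/12 = 0.3295 kg·m²; I = I_cm + md² = 0.3295 + 1.47 × 0.3030² = 0.4644 kg·m².
T = 2π√(0.4644/(1.47 × 9.79 × 0.3030)) = 2.05 s.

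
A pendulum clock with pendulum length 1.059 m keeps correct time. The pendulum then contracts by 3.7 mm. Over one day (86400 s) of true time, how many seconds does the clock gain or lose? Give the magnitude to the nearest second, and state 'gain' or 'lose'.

T ∝ √L, so T'/T = √(1.05530/1.059) = 0.998252.
In 86400 s of true time the clock registers 86400/0.998252 = 86551.3 s, so it gains 151 s.

gain 151 s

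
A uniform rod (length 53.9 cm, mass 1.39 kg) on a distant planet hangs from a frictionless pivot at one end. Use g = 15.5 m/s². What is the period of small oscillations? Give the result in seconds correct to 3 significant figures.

0.957 s

For a physical pendulum T = 2π√(I/(mgd)), with d = 0.2695 m from pivot to centre of mass.
I_cm = mL²/12 = 1.39 × 0.539²/12 = 0.03365 kg·m²; I = I_cm + md² = 0.03365 + 1.39 × 0.2695² = 0.1346 kg·m².
T = 2π√(0.1346/(1.39 × 15.5 × 0.2695)) = 0.957 s.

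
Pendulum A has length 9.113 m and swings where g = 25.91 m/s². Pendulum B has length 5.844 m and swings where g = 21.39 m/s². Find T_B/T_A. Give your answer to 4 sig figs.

T = 2π√(L/g), so T_B/T_A = √((L_B/g_B)/(L_A/g_A)) = √((5.844/21.39)/(9.113/25.91)) = 0.8814.

0.8814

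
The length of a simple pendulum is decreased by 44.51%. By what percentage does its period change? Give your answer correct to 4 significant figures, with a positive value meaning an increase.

T ∝ √L, so T'/T = √(0.55490) = 0.74492.
Percentage change in T = (0.74492 − 1) × 100% = -25.51%.

-25.51%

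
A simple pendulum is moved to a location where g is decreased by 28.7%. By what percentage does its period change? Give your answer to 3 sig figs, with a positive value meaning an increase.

18.4%

T ∝ 1/√g, so T'/T = 1/√(0.7130) = 1.184.
Percentage change in T = (1.184 − 1) × 100% = 18.4%.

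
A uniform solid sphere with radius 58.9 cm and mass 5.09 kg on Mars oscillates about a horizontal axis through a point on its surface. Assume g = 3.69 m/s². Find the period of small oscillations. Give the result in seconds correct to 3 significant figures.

I_cm = (2/5)mr² = 0.7063 kg·m². The pivot is at distance d = 0.589 m from the centre of mass.
By the parallel-axis theorem, I = I_cm + md² = 0.7063 + 1.766 = 2.472 kg·m².
T = 2π√(I/(mgd)) = 2π√(2.472/(5.09 × 3.69 × 0.589)) = 2.97 s.

2.97 s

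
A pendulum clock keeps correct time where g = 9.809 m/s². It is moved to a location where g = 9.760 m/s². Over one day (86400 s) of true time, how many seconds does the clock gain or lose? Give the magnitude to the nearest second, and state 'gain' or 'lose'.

The clock's period scales as T ∝ 1/√g, so T'/T = √(9.809/9.760) = 1.00251.
In 86400 s of true time the clock registers 86400/1.00251 = 86183.9 s, so it loses 216 s.

lose 216 s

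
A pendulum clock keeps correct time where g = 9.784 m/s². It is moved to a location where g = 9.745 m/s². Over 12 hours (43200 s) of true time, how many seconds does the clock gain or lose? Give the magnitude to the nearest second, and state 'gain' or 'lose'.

lose 86 s

The clock's period scales as T ∝ 1/√g, so T'/T = √(9.784/9.745) = 1.00200.
In 43200 s of true time the clock registers 43200/1.00200 = 43113.8 s, so it loses 86 s.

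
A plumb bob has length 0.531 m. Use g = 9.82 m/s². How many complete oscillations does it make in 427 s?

T = 2π√(L/g) = 2π√(0.531/9.82) = 1.461 s.
Number of complete oscillations = ⌊427/1.461⌋ = ⌊292.3⌋ = 292.

292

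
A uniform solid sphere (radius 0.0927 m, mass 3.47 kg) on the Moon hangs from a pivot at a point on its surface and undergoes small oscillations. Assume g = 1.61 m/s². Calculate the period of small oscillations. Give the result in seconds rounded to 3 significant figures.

I_cm = (2/5)mr² = 0.01193 kg·m². The pivot is at distance d = 0.0927 m from the centre of mass.
By the parallel-axis theorem, I = I_cm + md² = 0.01193 + 0.02982 = 0.04175 kg·m².
T = 2π√(I/(mgd)) = 2π√(0.04175/(3.47 × 1.61 × 0.0927)) = 1.78 s.

1.78 s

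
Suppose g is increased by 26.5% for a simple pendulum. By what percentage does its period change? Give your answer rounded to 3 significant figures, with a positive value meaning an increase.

-11.1%

T ∝ 1/√g, so T'/T = 1/√(1.265) = 0.8891.
Percentage change in T = (0.8891 − 1) × 100% = -11.1%.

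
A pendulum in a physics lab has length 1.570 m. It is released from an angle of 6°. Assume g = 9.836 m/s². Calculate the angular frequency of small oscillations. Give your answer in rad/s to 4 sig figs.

2.503 rad/s

ω = √(g/L) = √(9.836/1.570) = 2.503 rad/s.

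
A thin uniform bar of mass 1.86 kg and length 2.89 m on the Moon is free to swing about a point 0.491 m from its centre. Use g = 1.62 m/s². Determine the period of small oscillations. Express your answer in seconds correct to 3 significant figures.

For a physical pendulum T = 2π√(I/(mgd)), with d = 0.4910 m from pivot to centre of mass.
I_cm = mL²/12 = 1.86 × 2.89²/12 = 1.295 kg·m²; I = I_cm + md² = 1.295 + 1.86 × 0.4910² = 1.743 kg·m².
T = 2π√(1.743/(1.86 × 1.62 × 0.4910)) = 6.82 s.

6.82 s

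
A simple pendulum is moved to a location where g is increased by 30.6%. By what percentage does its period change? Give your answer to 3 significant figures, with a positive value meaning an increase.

-12.5%

T ∝ 1/√g, so T'/T = 1/√(1.306) = 0.8750.
Percentage change in T = (0.8750 − 1) × 100% = -12.5%.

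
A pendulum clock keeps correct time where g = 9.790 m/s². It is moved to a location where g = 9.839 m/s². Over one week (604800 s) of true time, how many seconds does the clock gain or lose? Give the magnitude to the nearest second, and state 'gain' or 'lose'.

gain 1512 s

The clock's period scales as T ∝ 1/√g, so T'/T = √(9.790/9.839) = 0.997507.
In 604800 s of true time the clock registers 604800/0.997507 = 606311.7 s, so it gains 1512 s.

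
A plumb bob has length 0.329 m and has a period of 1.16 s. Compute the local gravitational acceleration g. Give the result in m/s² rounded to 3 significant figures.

9.65 m/s²

From T = 2π√(L/g), g = 4π²L/T² = 4π² × 0.329/1.160² = 9.65 m/s².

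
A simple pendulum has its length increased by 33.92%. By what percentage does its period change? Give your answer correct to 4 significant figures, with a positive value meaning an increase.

15.72%

T ∝ √L, so T'/T = √(1.3392) = 1.1572.
Percentage change in T = (1.1572 − 1) × 100% = 15.72%.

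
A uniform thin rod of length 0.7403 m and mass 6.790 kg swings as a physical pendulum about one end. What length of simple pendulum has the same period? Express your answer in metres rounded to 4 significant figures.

0.4935 m

The equivalent simple-pendulum length is L_eq = I/(md), where I is about the pivot and d = 0.37015 m.
I_cm = (1/12)mL² = 0.31010 kg·m², so I = I_cm + md² = 0.31010 + 0.93030 = 1.2404 kg·m².
L_eq = 1.2404/(6.790 × 0.37015) = 0.4935 m.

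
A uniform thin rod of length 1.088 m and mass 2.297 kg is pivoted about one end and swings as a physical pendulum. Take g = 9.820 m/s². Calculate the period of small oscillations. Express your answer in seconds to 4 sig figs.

1.708 s

For a physical pendulum T = 2π√(I/(mgd)), with d = 0.54400 m from pivot to centre of mass.
I_cm = mL²/12 = 2.297 × 1.088²/12 = 0.22659 kg·m²; I = I_cm + md² = 0.22659 + 2.297 × 0.54400² = 0.90635 kg·m².
T = 2π√(0.90635/(2.297 × 9.820 × 0.54400)) = 1.708 s.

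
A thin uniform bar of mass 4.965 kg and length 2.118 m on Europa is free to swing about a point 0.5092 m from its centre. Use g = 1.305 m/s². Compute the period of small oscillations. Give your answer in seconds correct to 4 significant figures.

For a physical pendulum T = 2π√(I/(mgd)), with d = 0.50920 m from pivot to centre of mass.
I_cm = mL²/12 = 4.965 × 2.118²/12 = 1.8561 kg·m²; I = I_cm + md² = 1.8561 + 4.965 × 0.50920² = 3.1434 kg·m².
T = 2π√(3.1434/(4.965 × 1.305 × 0.50920)) = 6.133 s.

6.133 s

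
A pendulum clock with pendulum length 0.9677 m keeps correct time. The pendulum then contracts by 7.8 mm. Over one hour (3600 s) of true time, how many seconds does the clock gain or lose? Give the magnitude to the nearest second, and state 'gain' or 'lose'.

T ∝ √L, so T'/T = √(0.95990/0.9677) = 0.995962.
In 3600 s of true time the clock registers 3600/0.995962 = 3614.6 s, so it gains 15 s.

gain 15 s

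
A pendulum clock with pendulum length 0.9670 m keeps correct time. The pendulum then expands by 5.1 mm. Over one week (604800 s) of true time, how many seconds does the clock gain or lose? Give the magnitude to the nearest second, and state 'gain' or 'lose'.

lose 1589 s

T ∝ √L, so T'/T = √(0.97210/0.9670) = 1.00263.
In 604800 s of true time the clock registers 604800/1.00263 = 603211.4 s, so it loses 1589 s.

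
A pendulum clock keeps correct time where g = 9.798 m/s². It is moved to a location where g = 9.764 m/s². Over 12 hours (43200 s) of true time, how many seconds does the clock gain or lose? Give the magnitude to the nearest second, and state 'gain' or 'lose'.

The clock's period scales as T ∝ 1/√g, so T'/T = √(9.798/9.764) = 1.00174.
In 43200 s of true time the clock registers 43200/1.00174 = 43125.0 s, so it loses 75 s.

lose 75 s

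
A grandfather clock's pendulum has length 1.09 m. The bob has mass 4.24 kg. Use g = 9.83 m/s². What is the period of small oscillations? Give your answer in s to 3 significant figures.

2.09 s

T = 2π√(L/g) = 2π√(1.09/9.83) = 2π × 0.3330 = 2.09 s.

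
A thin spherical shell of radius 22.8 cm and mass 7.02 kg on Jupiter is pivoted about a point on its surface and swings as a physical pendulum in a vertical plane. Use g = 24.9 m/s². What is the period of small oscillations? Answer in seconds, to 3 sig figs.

0.776 s

I_cm = (2/3)mr² = 0.2433 kg·m². The pivot is at distance d = 0.228 m from the centre of mass.
By the parallel-axis theorem, I = I_cm + md² = 0.2433 + 0.3649 = 0.6082 kg·m².
T = 2π√(I/(mgd)) = 2π√(0.6082/(7.02 × 24.9 × 0.228)) = 0.776 s.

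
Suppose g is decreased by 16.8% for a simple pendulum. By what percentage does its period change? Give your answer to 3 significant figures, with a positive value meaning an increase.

T ∝ 1/√g, so T'/T = 1/√(0.8320) = 1.096.
Percentage change in T = (1.096 − 1) × 100% = 9.63%.

9.63%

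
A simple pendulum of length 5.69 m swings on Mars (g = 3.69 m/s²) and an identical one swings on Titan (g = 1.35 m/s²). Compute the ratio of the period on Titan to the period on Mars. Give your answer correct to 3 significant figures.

1.65

T ∝ 1/√g, so T₂/T₁ = √(g₁/g₂) = √(3.69/1.35) = 1.65.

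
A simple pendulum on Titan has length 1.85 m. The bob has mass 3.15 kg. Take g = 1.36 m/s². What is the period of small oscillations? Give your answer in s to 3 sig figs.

T = 2π√(L/g) = 2π√(1.85/1.36) = 2π × 1.166 = 7.33 s.

7.33 s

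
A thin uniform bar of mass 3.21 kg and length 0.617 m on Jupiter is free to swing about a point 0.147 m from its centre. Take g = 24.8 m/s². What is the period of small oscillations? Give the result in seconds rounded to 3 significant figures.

0.760 s

For a physical pendulum T = 2π√(I/(mgd)), with d = 0.1470 m from pivot to centre of mass.
I_cm = mL²/12 = 3.21 × 0.617²/12 = 0.1018 kg·m²; I = I_cm + md² = 0.1018 + 3.21 × 0.1470² = 0.1712 kg·m².
T = 2π√(0.1712/(3.21 × 24.8 × 0.1470)) = 0.760 s.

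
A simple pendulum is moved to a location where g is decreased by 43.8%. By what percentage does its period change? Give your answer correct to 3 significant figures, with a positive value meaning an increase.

33.4%

T ∝ 1/√g, so T'/T = 1/√(0.5620) = 1.334.
Percentage change in T = (1.334 − 1) × 100% = 33.4%.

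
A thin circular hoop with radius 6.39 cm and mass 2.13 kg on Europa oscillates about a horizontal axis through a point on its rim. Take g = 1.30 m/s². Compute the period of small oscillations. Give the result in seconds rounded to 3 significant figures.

1.97 s

I_cm = mr² = 0.008697 kg·m². The pivot is at distance d = 0.0639 m from the centre of mass.
By the parallel-axis theorem, I = I_cm + md² = 0.008697 + 0.008697 = 0.01739 kg·m².
T = 2π√(I/(mgd)) = 2π√(0.01739/(2.13 × 1.30 × 0.0639)) = 1.97 s.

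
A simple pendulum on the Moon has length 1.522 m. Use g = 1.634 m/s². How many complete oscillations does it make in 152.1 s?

25

T = 2π√(L/g) = 2π√(1.522/1.634) = 6.0640 s.
Number of complete oscillations = ⌊152.1/6.0640⌋ = ⌊25.082⌋ = 25.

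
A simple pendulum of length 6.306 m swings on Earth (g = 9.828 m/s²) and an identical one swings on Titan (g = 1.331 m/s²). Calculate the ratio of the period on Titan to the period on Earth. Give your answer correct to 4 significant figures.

2.717

T ∝ 1/√g, so T₂/T₁ = √(g₁/g₂) = √(9.828/1.331) = 2.717.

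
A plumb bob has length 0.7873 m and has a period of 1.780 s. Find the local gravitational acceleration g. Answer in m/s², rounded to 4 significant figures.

From T = 2π√(L/g), g = 4π²L/T² = 4π² × 0.7873/1.7800² = 9.810 m/s².

9.810 m/s²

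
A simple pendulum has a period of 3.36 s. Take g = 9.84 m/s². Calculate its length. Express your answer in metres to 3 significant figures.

From T = 2π√(L/g), L = gT²/(4π²) = 9.84 × 3.360²/(4π²) = 2.81 m.

2.81 m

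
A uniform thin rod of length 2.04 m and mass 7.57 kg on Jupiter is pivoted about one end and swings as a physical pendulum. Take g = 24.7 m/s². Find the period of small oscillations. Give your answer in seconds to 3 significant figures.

For a physical pendulum T = 2π√(I/(mgd)), with d = 1.020 m from pivot to centre of mass.
I_cm = mL²/12 = 7.57 × 2.04²/12 = 2.625 kg·m²; I = I_cm + md² = 2.625 + 7.57 × 1.020² = 10.50 kg·m².
T = 2π√(10.50/(7.57 × 24.7 × 1.020)) = 1.47 s.

1.47 s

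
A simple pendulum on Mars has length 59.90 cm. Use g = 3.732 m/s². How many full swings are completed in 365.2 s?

145

T = 2π√(L/g) = 2π√(0.5990/3.732) = 2.5172 s.
Number of complete oscillations = ⌊365.2/2.5172⌋ = ⌊145.08⌋ = 145.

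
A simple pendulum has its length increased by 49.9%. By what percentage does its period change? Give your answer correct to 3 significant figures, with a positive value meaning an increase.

T ∝ √L, so T'/T = √(1.499) = 1.224.
Percentage change in T = (1.224 − 1) × 100% = 22.4%.

22.4%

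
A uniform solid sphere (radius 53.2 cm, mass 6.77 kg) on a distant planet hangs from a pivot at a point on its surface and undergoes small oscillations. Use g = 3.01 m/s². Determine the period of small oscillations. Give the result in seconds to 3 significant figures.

I_cm = (2/5)mr² = 0.7664 kg·m². The pivot is at distance d = 0.532 m from the centre of mass.
By the parallel-axis theorem, I = I_cm + md² = 0.7664 + 1.916 = 2.683 kg·m².
T = 2π√(I/(mgd)) = 2π√(2.683/(6.77 × 3.01 × 0.532)) = 3.13 s.

3.13 s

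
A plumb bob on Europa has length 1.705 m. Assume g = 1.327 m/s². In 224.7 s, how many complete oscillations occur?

31

T = 2π√(L/g) = 2π√(1.705/1.327) = 7.1221 s.
Number of complete oscillations = ⌊224.7/7.1221⌋ = ⌊31.550⌋ = 31.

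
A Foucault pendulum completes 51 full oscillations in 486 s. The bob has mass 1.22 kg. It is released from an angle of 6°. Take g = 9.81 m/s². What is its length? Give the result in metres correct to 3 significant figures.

T = 486/51 = 9.529 s.
From T = 2π√(L/g), L = gT²/(4π²) = 9.81 × 9.529²/(4π²) = 22.6 m.

22.6 m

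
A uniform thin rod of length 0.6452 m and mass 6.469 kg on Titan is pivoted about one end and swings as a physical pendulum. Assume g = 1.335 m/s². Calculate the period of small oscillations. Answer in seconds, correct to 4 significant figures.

For a physical pendulum T = 2π√(I/(mgd)), with d = 0.32260 m from pivot to centre of mass.
I_cm = mL²/12 = 6.469 × 0.6452²/12 = 0.22441 kg·m²; I = I_cm + md² = 0.22441 + 6.469 × 0.32260² = 0.89764 kg·m².
T = 2π√(0.89764/(6.469 × 1.335 × 0.32260)) = 3.566 s.

3.566 s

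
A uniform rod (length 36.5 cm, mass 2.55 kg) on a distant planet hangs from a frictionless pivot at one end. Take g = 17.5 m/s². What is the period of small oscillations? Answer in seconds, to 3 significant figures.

For a physical pendulum T = 2π√(I/(mgd)), with d = 0.1825 m from pivot to centre of mass.
I_cm = mL²/12 = 2.55 × 0.365²/12 = 0.02831 kg·m²; I = I_cm + md² = 0.02831 + 2.55 × 0.1825² = 0.1132 kg·m².
T = 2π√(0.1132/(2.55 × 17.5 × 0.1825)) = 0.741 s.

0.741 s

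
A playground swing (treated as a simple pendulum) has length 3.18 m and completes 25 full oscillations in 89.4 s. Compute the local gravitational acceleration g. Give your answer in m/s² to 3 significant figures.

T = 89.4/25 = 3.576 s.
From T = 2π√(L/g), g = 4π²L/T² = 4π² × 3.18/3.576² = 9.82 m/s².

9.82 m/s²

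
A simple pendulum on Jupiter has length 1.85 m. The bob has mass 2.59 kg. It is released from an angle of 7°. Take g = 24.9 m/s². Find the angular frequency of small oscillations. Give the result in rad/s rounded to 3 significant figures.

ω = √(g/L) = √(24.9/1.85) = 3.67 rad/s.

3.67 rad/s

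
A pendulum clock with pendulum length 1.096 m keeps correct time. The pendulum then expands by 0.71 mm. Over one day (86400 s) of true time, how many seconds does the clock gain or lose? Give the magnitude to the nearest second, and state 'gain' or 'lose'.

T ∝ √L, so T'/T = √(1.09671/1.096) = 1.00032.
In 86400 s of true time the clock registers 86400/1.00032 = 86372.0 s, so it loses 28 s.

lose 28 s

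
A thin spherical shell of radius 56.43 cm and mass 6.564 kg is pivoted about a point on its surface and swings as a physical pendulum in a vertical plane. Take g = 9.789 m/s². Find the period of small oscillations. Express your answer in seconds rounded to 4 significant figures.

1.948 s

I_cm = (2/3)mr² = 1.3935 kg·m². The pivot is at distance d = 0.5643 m from the centre of mass.
By the parallel-axis theorem, I = I_cm + md² = 1.3935 + 2.0902 = 3.4837 kg·m².
T = 2π√(I/(mgd)) = 2π√(3.4837/(6.564 × 9.789 × 0.5643)) = 1.948 s.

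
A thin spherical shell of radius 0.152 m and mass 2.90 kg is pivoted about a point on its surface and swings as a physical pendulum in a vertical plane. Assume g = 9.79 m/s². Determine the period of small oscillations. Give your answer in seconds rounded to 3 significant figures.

1.01 s

I_cm = (2/3)mr² = 0.04467 kg·m². The pivot is at distance d = 0.152 m from the centre of mass.
By the parallel-axis theorem, I = I_cm + md² = 0.04467 + 0.06700 = 0.1117 kg·m².
T = 2π√(I/(mgd)) = 2π√(0.1117/(2.90 × 9.79 × 0.152)) = 1.01 s.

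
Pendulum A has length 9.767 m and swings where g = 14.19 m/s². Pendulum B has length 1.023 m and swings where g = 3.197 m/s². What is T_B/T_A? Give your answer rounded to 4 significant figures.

T = 2π√(L/g), so T_B/T_A = √((L_B/g_B)/(L_A/g_A)) = √((1.023/3.197)/(9.767/14.19)) = 0.6818.

0.6818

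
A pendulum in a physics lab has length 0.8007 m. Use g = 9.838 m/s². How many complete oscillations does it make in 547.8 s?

305

T = 2π√(L/g) = 2π√(0.8007/9.838) = 1.7925 s.
Number of complete oscillations = ⌊547.8/1.7925⌋ = ⌊305.61⌋ = 305.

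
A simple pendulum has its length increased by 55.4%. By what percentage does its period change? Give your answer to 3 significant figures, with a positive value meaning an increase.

24.7%

T ∝ √L, so T'/T = √(1.554) = 1.247.
Percentage change in T = (1.247 − 1) × 100% = 24.7%.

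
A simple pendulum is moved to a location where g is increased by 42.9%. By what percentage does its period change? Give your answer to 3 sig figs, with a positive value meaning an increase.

-16.3%

T ∝ 1/√g, so T'/T = 1/√(1.429) = 0.8365.
Percentage change in T = (0.8365 − 1) × 100% = -16.3%.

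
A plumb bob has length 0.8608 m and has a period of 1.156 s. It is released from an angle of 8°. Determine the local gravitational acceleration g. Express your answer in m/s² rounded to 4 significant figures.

25.43 m/s²

From T = 2π√(L/g), g = 4π²L/T² = 4π² × 0.8608/1.1560² = 25.43 m/s².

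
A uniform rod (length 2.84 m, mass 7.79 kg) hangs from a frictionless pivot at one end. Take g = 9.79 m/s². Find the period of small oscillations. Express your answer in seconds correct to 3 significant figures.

For a physical pendulum T = 2π√(I/(mgd)), with d = 1.420 m from pivot to centre of mass.
I_cm = mL²/12 = 7.79 × 2.84²/12 = 5.236 kg·m²; I = I_cm + md² = 5.236 + 7.79 × 1.420² = 20.94 kg·m².
T = 2π√(20.94/(7.79 × 9.79 × 1.420)) = 2.76 s.

2.76 s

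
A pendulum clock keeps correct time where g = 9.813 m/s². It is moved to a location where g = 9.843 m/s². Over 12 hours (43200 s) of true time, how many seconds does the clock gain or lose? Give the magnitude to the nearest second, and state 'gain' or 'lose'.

gain 66 s

The clock's period scales as T ∝ 1/√g, so T'/T = √(9.813/9.843) = 0.998475.
In 43200 s of true time the clock registers 43200/0.998475 = 43266.0 s, so it gains 66 s.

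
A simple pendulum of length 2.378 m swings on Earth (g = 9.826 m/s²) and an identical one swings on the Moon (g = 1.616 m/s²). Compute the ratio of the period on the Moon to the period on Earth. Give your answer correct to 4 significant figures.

2.466

T ∝ 1/√g, so T₂/T₁ = √(g₁/g₂) = √(9.826/1.616) = 2.466.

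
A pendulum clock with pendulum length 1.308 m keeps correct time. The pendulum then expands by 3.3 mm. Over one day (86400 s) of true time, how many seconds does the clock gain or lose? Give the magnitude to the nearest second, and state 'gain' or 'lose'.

lose 109 s

T ∝ √L, so T'/T = √(1.31130/1.308) = 1.00126.
In 86400 s of true time the clock registers 86400/1.00126 = 86291.2 s, so it loses 109 s.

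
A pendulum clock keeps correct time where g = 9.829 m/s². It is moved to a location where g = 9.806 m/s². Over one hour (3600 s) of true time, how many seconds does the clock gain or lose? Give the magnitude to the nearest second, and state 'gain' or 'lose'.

lose 4 s

The clock's period scales as T ∝ 1/√g, so T'/T = √(9.829/9.806) = 1.00117.
In 3600 s of true time the clock registers 3600/1.00117 = 3595.8 s, so it loses 4 s.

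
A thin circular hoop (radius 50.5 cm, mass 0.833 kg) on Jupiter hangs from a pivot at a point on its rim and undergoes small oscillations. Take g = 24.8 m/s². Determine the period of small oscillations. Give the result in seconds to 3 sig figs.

I_cm = mr² = 0.2124 kg·m². The pivot is at distance d = 0.505 m from the centre of mass.
By the parallel-axis theorem, I = I_cm + md² = 0.2124 + 0.2124 = 0.4249 kg·m².
T = 2π√(I/(mgd)) = 2π√(0.4249/(0.833 × 24.8 × 0.505)) = 1.27 s.

1.27 s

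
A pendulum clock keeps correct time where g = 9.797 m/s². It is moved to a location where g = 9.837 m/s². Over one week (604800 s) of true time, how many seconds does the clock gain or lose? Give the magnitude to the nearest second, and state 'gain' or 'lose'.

gain 1233 s

The clock's period scales as T ∝ 1/√g, so T'/T = √(9.797/9.837) = 0.997965.
In 604800 s of true time the clock registers 604800/0.997965 = 606033.4 s, so it gains 1233 s.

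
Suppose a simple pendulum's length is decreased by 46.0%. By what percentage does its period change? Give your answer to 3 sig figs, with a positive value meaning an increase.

T ∝ √L, so T'/T = √(0.5400) = 0.7348.
Percentage change in T = (0.7348 − 1) × 100% = -26.5%.

-26.5%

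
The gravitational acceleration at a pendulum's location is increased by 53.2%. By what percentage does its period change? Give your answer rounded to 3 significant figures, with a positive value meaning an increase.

T ∝ 1/√g, so T'/T = 1/√(1.532) = 0.8079.
Percentage change in T = (0.8079 − 1) × 100% = -19.2%.

-19.2%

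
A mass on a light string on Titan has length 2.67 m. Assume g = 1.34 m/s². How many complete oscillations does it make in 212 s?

23

T = 2π√(L/g) = 2π√(2.67/1.34) = 8.869 s.
Number of complete oscillations = ⌊212/8.869⌋ = ⌊23.90⌋ = 23.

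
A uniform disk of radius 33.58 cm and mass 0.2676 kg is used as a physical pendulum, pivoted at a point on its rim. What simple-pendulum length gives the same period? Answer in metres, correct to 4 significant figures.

0.5037 m

The equivalent simple-pendulum length is L_eq = I/(md), where I is about the pivot and d = 0.33580 m.
I_cm = ½mR² = 0.015088 kg·m², so I = I_cm + md² = 0.015088 + 0.030175 = 0.045263 kg·m².
L_eq = 0.045263/(0.2676 × 0.33580) = 0.5037 m.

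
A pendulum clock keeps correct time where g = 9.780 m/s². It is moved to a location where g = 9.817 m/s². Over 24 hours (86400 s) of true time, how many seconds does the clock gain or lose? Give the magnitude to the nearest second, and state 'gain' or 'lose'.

gain 163 s

The clock's period scales as T ∝ 1/√g, so T'/T = √(9.780/9.817) = 0.998114.
In 86400 s of true time the clock registers 86400/0.998114 = 86563.3 s, so it gains 163 s.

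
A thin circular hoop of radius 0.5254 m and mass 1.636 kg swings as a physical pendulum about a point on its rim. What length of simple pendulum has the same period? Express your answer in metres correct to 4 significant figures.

The equivalent simple-pendulum length is L_eq = I/(md), where I is about the pivot and d = 0.52540 m.
I_cm = mR² = 0.45161 kg·m², so I = I_cm + md² = 0.45161 + 0.45161 = 0.90322 kg·m².
L_eq = 0.90322/(1.636 × 0.52540) = 1.051 m.

1.051 m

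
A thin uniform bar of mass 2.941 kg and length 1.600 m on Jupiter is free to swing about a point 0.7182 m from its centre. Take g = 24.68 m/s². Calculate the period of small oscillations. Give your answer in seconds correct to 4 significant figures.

For a physical pendulum T = 2π√(I/(mgd)), with d = 0.71820 m from pivot to centre of mass.
I_cm = mL²/12 = 2.941 × 1.600²/12 = 0.62741 kg·m²; I = I_cm + md² = 0.62741 + 2.941 × 0.71820² = 2.1444 kg·m².
T = 2π√(2.1444/(2.941 × 24.68 × 0.71820)) = 1.274 s.

1.274 s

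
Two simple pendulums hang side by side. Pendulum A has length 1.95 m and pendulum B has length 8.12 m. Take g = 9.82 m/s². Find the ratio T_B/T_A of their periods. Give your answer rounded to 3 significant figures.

2.04

T ∝ √L, so T_B/T_A = √(L_B/L_A) = √(8.12/1.95) = 2.04.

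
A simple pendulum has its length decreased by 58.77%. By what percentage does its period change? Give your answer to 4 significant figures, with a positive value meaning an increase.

-35.79%

T ∝ √L, so T'/T = √(0.41230) = 0.64211.
Percentage change in T = (0.64211 − 1) × 100% = -35.79%.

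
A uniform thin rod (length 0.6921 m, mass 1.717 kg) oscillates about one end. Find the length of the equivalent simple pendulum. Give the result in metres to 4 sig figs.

The equivalent simple-pendulum length is L_eq = I/(md), where I is about the pivot and d = 0.34605 m.
I_cm = (1/12)mL² = 0.068537 kg·m², so I = I_cm + md² = 0.068537 + 0.20561 = 0.27415 kg·m².
L_eq = 0.27415/(1.717 × 0.34605) = 0.4614 m.

0.4614 m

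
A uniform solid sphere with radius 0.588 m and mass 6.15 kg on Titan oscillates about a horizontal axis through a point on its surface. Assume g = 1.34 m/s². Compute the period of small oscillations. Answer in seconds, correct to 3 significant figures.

I_cm = (2/5)mr² = 0.8505 kg·m². The pivot is at distance d = 0.588 m from the centre of mass.
By the parallel-axis theorem, I = I_cm + md² = 0.8505 + 2.126 = 2.977 kg·m².
T = 2π√(I/(mgd)) = 2π√(2.977/(6.15 × 1.34 × 0.588)) = 4.92 s.

4.92 s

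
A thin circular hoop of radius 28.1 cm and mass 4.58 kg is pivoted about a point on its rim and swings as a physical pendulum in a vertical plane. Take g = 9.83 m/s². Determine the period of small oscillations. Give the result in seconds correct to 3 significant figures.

I_cm = mr² = 0.3616 kg·m². The pivot is at distance d = 0.281 m from the centre of mass.
By the parallel-axis theorem, I = I_cm + md² = 0.3616 + 0.3616 = 0.7233 kg·m².
T = 2π√(I/(mgd)) = 2π√(0.7233/(4.58 × 9.83 × 0.281)) = 1.50 s.

1.50 s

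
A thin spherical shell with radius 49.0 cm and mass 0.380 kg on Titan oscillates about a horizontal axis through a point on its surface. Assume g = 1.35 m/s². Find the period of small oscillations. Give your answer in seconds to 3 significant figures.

I_cm = (2/3)mr² = 0.06083 kg·m². The pivot is at distance d = 0.490 m from the centre of mass.
By the parallel-axis theorem, I = I_cm + md² = 0.06083 + 0.09124 = 0.1521 kg·m².
T = 2π√(I/(mgd)) = 2π√(0.1521/(0.380 × 1.35 × 0.490)) = 4.89 s.

4.89 s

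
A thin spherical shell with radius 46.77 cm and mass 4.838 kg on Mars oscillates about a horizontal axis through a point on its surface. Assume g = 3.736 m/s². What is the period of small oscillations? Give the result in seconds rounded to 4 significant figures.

2.870 s

I_cm = (2/3)mr² = 0.70552 kg·m². The pivot is at distance d = 0.4677 m from the centre of mass.
By the parallel-axis theorem, I = I_cm + md² = 0.70552 + 1.0583 = 1.7638 kg·m².
T = 2π√(I/(mgd)) = 2π√(1.7638/(4.838 × 3.736 × 0.4677)) = 2.870 s.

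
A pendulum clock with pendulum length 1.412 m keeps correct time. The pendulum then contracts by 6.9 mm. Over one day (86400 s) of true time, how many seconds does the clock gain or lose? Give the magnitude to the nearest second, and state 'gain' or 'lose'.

gain 212 s

T ∝ √L, so T'/T = √(1.40510/1.412) = 0.997554.
In 86400 s of true time the clock registers 86400/0.997554 = 86611.9 s, so it gains 212 s.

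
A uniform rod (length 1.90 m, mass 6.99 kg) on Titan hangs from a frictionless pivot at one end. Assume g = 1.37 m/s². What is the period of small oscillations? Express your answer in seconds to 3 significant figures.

For a physical pendulum T = 2π√(I/(mgd)), with d = 0.9500 m from pivot to centre of mass.
I_cm = mL²/12 = 6.99 × 1.90²/12 = 2.103 kg·m²; I = I_cm + md² = 2.103 + 6.99 × 0.9500² = 8.411 kg·m².
T = 2π√(8.411/(6.99 × 1.37 × 0.9500)) = 6.04 s.

6.04 s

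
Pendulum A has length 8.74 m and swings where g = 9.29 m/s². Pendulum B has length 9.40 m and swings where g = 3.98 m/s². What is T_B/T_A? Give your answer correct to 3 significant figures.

1.58

T = 2π√(L/g), so T_B/T_A = √((L_B/g_B)/(L_A/g_A)) = √((9.40/3.98)/(8.74/9.29)) = 1.58.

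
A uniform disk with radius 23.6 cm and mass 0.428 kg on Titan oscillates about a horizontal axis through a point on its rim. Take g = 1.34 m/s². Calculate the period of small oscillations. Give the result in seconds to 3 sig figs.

I_cm = ½mr² = 0.01192 kg·m². The pivot is at distance d = 0.236 m from the centre of mass.
By the parallel-axis theorem, I = I_cm + md² = 0.01192 + 0.02384 = 0.03576 kg·m².
T = 2π√(I/(mgd)) = 2π√(0.03576/(0.428 × 1.34 × 0.236)) = 3.23 s.

3.23 s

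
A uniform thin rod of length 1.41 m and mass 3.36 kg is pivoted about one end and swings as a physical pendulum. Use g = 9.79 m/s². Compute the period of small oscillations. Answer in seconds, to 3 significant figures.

For a physical pendulum T = 2π√(I/(mgd)), with d = 0.7050 m from pivot to centre of mass.
I_cm = mL²/12 = 3.36 × 1.41²/12 = 0.5567 kg·m²; I = I_cm + md² = 0.5567 + 3.36 × 0.7050² = 2.227 kg·m².
T = 2π√(2.227/(3.36 × 9.79 × 0.7050)) = 1.95 s.

1.95 s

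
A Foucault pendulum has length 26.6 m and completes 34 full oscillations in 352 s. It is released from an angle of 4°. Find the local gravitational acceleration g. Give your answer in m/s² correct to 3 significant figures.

9.80 m/s²

T = 352/34 = 10.35 s.
From T = 2π√(L/g), g = 4π²L/T² = 4π² × 26.6/10.35² = 9.80 m/s².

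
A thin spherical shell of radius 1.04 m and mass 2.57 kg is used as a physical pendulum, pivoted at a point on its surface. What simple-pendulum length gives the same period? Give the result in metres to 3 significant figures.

1.73 m

The equivalent simple-pendulum length is L_eq = I/(md), where I is about the pivot and d = 1.040 m.
I_cm = (2/3)mR² = 1.853 kg·m², so I = I_cm + md² = 1.853 + 2.780 = 4.633 kg·m².
L_eq = 4.633/(2.57 × 1.040) = 1.73 m.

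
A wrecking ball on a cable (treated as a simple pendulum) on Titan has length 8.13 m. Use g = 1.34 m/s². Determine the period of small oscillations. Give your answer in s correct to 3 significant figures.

15.5 s

T = 2π√(L/g) = 2π√(8.13/1.34) = 2π × 2.463 = 15.5 s.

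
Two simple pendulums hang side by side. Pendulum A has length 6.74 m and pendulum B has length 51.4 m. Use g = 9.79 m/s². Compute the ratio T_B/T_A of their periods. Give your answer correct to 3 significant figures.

2.76

T ∝ √L, so T_B/T_A = √(L_B/L_A) = √(51.4/6.74) = 2.76.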